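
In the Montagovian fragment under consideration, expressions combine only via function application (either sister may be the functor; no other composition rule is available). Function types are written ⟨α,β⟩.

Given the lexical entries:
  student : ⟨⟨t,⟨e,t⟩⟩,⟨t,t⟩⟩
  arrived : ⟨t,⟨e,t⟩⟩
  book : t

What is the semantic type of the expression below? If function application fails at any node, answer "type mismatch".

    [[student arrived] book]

t

At [student arrived], student : ⟨⟨t,⟨e,t⟩⟩,⟨t,t⟩⟩ takes arrived : ⟨t,⟨e,t⟩⟩, giving ⟨t,t⟩.
At [[student arrived] book], [student arrived] : ⟨t,t⟩ takes book : t, giving t.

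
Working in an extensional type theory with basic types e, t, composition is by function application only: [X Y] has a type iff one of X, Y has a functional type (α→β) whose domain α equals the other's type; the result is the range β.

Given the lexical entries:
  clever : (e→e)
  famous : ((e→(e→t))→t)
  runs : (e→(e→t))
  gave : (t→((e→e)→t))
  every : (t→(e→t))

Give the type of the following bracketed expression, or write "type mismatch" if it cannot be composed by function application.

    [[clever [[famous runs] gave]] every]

(e→t)

[famous runs]: famous is ((e→(e→t))→t), runs is (e→(e→t)); result t.
[[famous runs] gave]: gave is (t→((e→e)→t)), [famous runs] is t; result ((e→e)→t).
[clever [[famous runs] gave]]: [[famous runs] gave] is ((e→e)→t), clever is (e→e); result t.
[[clever [[famous runs] gave]] every]: every is (t→(e→t)), [clever [[famous runs] gave]] is t; result (e→t).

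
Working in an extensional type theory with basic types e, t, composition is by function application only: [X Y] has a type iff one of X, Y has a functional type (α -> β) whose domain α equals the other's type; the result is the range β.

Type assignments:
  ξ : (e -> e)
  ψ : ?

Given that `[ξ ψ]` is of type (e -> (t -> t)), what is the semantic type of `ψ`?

((e -> e) -> (e -> (t -> t)))

At [ξ ψ] (required: (e -> (t -> t))): ξ is (e -> e), which is not a function with range (e -> (t -> t)); hence ψ is the functor — type ((e -> e) -> (e -> (t -> t))).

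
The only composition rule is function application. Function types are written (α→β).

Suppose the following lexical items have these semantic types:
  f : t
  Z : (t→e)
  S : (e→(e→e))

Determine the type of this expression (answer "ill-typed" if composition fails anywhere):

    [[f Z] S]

(e→e)

[f Z]: (t→e) applied to t yields e.
[[f Z] S]: (e→(e→e)) applied to e yields (e→e).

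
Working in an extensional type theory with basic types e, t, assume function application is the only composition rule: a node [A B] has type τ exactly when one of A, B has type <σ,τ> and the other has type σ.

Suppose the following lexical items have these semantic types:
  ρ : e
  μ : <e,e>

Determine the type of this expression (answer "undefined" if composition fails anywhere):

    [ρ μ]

[ρ μ]: μ is <e,e>, ρ is e; result e.

e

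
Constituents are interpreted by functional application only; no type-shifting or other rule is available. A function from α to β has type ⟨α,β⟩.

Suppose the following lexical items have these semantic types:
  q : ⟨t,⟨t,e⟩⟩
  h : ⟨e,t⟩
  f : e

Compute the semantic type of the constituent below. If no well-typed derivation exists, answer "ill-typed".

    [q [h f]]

[h f]: ⟨e,t⟩ applied to e yields t.
[q [h f]]: ⟨t,⟨t,e⟩⟩ applied to t yields ⟨t,e⟩.

⟨t,e⟩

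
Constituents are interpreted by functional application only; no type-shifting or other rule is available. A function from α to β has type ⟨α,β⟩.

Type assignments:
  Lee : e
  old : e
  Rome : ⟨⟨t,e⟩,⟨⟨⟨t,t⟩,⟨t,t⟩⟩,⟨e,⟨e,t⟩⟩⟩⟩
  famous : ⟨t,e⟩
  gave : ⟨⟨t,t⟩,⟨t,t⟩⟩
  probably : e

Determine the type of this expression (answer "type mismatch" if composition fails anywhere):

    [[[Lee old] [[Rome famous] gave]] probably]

type mismatch

[Lee old]: e and e cannot combine by function application — type clash.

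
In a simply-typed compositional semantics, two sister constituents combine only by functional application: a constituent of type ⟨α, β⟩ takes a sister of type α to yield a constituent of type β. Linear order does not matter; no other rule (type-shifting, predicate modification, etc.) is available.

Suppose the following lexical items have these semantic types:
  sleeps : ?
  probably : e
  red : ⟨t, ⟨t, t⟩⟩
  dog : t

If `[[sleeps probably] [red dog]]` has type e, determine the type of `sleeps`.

[[sleeps probably] [red dog]] must have type e. The sister [red dog] has type ⟨t, t⟩; that is not a function onto e, so [sleeps probably] must be the functor, of type ⟨⟨t, t⟩, e⟩.
[sleeps probably] must have type ⟨⟨t, t⟩, e⟩. The sister probably has type e; that is not a function onto ⟨⟨t, t⟩, e⟩, so sleeps must be the functor, of type ⟨e, ⟨⟨t, t⟩, e⟩⟩.

⟨e, ⟨⟨t, t⟩, e⟩⟩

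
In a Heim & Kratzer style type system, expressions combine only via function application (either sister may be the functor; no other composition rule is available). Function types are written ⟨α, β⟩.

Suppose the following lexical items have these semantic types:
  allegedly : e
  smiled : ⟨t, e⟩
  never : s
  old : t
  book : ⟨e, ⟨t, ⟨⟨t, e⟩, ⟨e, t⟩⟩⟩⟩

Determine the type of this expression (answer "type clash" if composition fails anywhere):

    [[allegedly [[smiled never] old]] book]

type clash

[smiled never]: ⟨t, e⟩ with s — neither is a function whose domain matches the other; composition fails here.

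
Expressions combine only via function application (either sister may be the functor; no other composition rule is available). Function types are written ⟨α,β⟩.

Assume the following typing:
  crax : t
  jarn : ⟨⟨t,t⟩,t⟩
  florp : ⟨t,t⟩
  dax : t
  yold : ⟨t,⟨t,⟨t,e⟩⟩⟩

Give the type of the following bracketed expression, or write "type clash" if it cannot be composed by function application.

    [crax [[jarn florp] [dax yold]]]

e

[jarn florp]: jarn is ⟨⟨t,t⟩,t⟩, florp is ⟨t,t⟩; result t.
[dax yold]: yold is ⟨t,⟨t,⟨t,e⟩⟩⟩, dax is t; result ⟨t,⟨t,e⟩⟩.
[[jarn florp] [dax yold]]: [dax yold] is ⟨t,⟨t,e⟩⟩, [jarn florp] is t; result ⟨t,e⟩.
[crax [[jarn florp] [dax yold]]]: [[jarn florp] [dax yold]] is ⟨t,e⟩, crax is t; result e.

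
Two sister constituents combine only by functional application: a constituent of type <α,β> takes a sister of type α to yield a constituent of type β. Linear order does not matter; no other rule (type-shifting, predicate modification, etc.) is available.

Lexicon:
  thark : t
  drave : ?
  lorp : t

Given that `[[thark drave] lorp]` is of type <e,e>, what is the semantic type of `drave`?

[[thark drave] lorp] is required to be <e,e>. lorp : t cannot yield <e,e> as functor, so [thark drave] : <t,<e,e>>.
[thark drave] is required to be <t,<e,e>>. thark : t cannot yield <t,<e,e>> as functor, so drave : <t,<t,<e,e>>>.

<t,<t,<e,e>>>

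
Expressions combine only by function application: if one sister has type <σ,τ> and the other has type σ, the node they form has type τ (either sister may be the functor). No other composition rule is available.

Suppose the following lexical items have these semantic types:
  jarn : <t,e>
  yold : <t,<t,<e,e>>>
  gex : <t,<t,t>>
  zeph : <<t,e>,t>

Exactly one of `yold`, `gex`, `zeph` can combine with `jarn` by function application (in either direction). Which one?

zeph

yold : <t,<t,<e,e>>> — does not combine with jarn.
gex : <t,<t,t>> — does not combine with jarn.
zeph — combines: zeph : <<t,e>,t> takes jarn : <t,e> as argument, giving t.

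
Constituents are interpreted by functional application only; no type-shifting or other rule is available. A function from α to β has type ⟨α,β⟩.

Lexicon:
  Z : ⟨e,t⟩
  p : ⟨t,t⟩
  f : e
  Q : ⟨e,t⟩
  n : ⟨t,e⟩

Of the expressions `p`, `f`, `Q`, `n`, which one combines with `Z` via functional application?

p : ⟨t,t⟩ — neither side's domain matches the other.
f — combines: Z : ⟨e,t⟩ takes f : e as argument, giving t.
Q : ⟨e,t⟩ — neither side's domain matches the other.
n : ⟨t,e⟩ — neither side's domain matches the other.

f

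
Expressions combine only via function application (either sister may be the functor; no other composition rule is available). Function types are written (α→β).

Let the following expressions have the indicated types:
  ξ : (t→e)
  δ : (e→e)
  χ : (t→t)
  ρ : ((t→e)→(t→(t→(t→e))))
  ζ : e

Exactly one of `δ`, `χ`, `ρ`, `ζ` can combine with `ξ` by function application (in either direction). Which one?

ρ

δ : (e→e) — no; ξ wants t, and δ wants e.
χ : (t→t) — no; ξ wants t, and χ wants t.
ρ — combines: ρ : ((t→e)→(t→(t→(t→e)))) takes ξ : (t→e) as argument, giving (t→(t→(t→e))).
ζ : e — no; ξ wants t, and ζ wants nothing (atomic).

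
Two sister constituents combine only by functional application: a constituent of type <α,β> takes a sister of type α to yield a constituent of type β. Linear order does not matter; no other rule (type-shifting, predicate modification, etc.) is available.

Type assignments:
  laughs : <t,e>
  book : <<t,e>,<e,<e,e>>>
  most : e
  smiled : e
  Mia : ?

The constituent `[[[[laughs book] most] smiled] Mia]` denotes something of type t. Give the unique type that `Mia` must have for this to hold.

[[[[laughs book] most] smiled] Mia] must have type t. The sister [[[laughs book] most] smiled] has type e; that is not a function onto t, so Mia must be the functor, of type <e,t>.

<e,t>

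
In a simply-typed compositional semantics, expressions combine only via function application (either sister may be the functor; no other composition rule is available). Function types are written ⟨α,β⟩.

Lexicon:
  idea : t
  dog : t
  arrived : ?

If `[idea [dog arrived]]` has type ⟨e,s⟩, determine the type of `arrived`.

[idea [dog arrived]] is required to be ⟨e,s⟩. idea : t cannot yield ⟨e,s⟩ as functor, so [dog arrived] : ⟨t,⟨e,s⟩⟩.
[dog arrived] is required to be ⟨t,⟨e,s⟩⟩. dog : t cannot yield ⟨t,⟨e,s⟩⟩ as functor, so arrived : ⟨t,⟨t,⟨e,s⟩⟩⟩.

⟨t,⟨t,⟨e,s⟩⟩⟩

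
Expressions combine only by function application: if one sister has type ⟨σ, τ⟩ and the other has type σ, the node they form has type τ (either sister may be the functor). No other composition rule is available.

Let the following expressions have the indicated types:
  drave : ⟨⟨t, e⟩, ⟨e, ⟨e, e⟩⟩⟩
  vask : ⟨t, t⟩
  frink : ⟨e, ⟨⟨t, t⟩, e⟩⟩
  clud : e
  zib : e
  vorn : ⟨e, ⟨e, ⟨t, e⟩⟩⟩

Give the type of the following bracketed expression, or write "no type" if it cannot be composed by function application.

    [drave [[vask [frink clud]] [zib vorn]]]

⟨e, ⟨e, e⟩⟩

[frink clud]: frink is ⟨e, ⟨⟨t, t⟩, e⟩⟩, clud is e; result ⟨⟨t, t⟩, e⟩.
[vask [frink clud]]: [frink clud] is ⟨⟨t, t⟩, e⟩, vask is ⟨t, t⟩; result e.
[zib vorn]: vorn is ⟨e, ⟨e, ⟨t, e⟩⟩⟩, zib is e; result ⟨e, ⟨t, e⟩⟩.
[[vask [frink clud]] [zib vorn]]: [zib vorn] is ⟨e, ⟨t, e⟩⟩, [vask [frink clud]] is e; result ⟨t, e⟩.
[drave [[vask [frink clud]] [zib vorn]]]: drave is ⟨⟨t, e⟩, ⟨e, ⟨e, e⟩⟩⟩, [[vask [frink clud]] [zib vorn]] is ⟨t, e⟩; result ⟨e, ⟨e, e⟩⟩.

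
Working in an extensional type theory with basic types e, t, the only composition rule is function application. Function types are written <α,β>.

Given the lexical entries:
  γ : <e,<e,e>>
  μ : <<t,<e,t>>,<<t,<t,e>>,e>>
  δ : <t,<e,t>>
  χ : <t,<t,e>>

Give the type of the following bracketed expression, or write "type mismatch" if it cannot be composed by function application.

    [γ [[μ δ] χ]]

[μ δ]: μ is <<t,<e,t>>,<<t,<t,e>>,e>>, δ is <t,<e,t>>; result <<t,<t,e>>,e>.
[[μ δ] χ]: [μ δ] is <<t,<t,e>>,e>, χ is <t,<t,e>>; result e.
[γ [[μ δ] χ]]: γ is <e,<e,e>>, [[μ δ] χ] is e; result <e,e>.

<e,e>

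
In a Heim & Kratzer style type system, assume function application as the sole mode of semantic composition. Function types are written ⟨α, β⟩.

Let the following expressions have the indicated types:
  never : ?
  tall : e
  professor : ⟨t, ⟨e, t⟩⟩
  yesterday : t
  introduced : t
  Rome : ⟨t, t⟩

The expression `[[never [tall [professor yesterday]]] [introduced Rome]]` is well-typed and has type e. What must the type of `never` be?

⟨t, ⟨t, e⟩⟩

[[never [tall [professor yesterday]]] [introduced Rome]] must have type e. The sister [introduced Rome] has type t; that is not a function onto e, so [never [tall [professor yesterday]]] must be the functor, of type ⟨t, e⟩.
[never [tall [professor yesterday]]] must have type ⟨t, e⟩. The sister [tall [professor yesterday]] has type t; that is not a function onto ⟨t, e⟩, so never must be the functor, of type ⟨t, ⟨t, e⟩⟩.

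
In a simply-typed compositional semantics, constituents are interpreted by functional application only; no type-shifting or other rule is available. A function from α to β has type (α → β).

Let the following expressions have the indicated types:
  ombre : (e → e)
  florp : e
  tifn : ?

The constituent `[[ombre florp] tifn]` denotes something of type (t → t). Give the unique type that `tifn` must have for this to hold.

(e → (t → t))

For [[ombre florp] tifn] to have type (t → t) with [ombre florp] of type e, tifn must be the function: tifn : (e → (t → t)).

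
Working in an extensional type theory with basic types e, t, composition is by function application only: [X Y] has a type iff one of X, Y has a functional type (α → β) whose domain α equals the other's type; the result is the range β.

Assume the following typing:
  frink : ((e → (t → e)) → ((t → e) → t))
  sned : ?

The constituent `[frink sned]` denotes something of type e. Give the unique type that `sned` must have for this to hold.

(((e → (t → e)) → ((t → e) → t)) → e)

[frink sned] must have type e. The sister frink has type ((e → (t → e)) → ((t → e) → t)); that is not a function onto e, so sned must be the functor, of type (((e → (t → e)) → ((t → e) → t)) → e).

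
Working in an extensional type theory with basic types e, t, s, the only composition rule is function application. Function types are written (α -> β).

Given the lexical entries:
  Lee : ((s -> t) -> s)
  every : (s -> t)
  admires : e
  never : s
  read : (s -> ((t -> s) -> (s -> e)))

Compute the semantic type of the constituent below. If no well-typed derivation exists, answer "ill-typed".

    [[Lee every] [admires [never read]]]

[Lee every]: Lee is ((s -> t) -> s), every is (s -> t); result s.
[never read]: read is (s -> ((t -> s) -> (s -> e))), never is s; result ((t -> s) -> (s -> e)).
[admires [never read]]: e with ((t -> s) -> (s -> e)) — neither is a function whose domain matches the other; composition fails here.

ill-typed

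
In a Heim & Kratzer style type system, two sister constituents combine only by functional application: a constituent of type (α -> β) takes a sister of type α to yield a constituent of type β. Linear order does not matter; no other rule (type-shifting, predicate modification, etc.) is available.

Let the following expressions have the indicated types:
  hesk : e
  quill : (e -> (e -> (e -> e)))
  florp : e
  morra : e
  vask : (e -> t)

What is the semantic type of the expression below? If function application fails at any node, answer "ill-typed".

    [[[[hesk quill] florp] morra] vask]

t

[hesk quill] — quill of type (e -> (e -> (e -> e))) combines with hesk of type e: type (e -> (e -> e)).
[[hesk quill] florp] — [hesk quill] of type (e -> (e -> e)) combines with florp of type e: type (e -> e).
[[[hesk quill] florp] morra] — [[hesk quill] florp] of type (e -> e) combines with morra of type e: type e.
[[[[hesk quill] florp] morra] vask] — vask of type (e -> t) combines with [[[hesk quill] florp] morra] of type e: type t.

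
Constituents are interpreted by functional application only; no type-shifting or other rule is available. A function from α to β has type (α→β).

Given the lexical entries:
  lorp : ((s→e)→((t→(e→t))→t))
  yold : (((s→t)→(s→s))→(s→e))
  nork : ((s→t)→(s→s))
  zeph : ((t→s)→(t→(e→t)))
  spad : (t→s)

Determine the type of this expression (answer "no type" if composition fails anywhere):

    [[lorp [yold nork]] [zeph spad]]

t

[yold nork]: yold is (((s→t)→(s→s))→(s→e)), nork is ((s→t)→(s→s)); result (s→e).
[lorp [yold nork]]: lorp is ((s→e)→((t→(e→t))→t)), [yold nork] is (s→e); result ((t→(e→t))→t).
[zeph spad]: zeph is ((t→s)→(t→(e→t))), spad is (t→s); result (t→(e→t)).
[[lorp [yold nork]] [zeph spad]]: [lorp [yold nork]] is ((t→(e→t))→t), [zeph spad] is (t→(e→t)); result t.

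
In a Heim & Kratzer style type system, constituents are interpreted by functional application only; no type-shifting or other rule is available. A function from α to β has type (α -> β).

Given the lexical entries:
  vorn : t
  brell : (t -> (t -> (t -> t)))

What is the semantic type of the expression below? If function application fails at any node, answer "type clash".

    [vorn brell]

(t -> (t -> t))

[vorn brell]: (t -> (t -> (t -> t))) applied to t yields (t -> (t -> t)).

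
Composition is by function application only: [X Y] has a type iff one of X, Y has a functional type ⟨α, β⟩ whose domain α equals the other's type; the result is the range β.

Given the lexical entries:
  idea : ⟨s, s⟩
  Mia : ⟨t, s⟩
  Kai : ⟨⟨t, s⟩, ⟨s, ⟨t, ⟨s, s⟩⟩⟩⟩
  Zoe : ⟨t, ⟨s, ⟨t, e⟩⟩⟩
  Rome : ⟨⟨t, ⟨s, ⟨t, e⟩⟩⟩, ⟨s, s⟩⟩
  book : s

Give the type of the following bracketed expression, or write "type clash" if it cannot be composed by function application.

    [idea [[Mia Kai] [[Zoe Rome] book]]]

type clash

[Mia Kai]: functor Kai : ⟨⟨t, s⟩, ⟨s, ⟨t, ⟨s, s⟩⟩⟩⟩, argument Mia : ⟨t, s⟩; result ⟨s, ⟨t, ⟨s, s⟩⟩⟩.
[Zoe Rome]: functor Rome : ⟨⟨t, ⟨s, ⟨t, e⟩⟩⟩, ⟨s, s⟩⟩, argument Zoe : ⟨t, ⟨s, ⟨t, e⟩⟩⟩; result ⟨s, s⟩.
[[Zoe Rome] book]: functor [Zoe Rome] : ⟨s, s⟩, argument book : s; result s.
[[Mia Kai] [[Zoe Rome] book]]: functor [Mia Kai] : ⟨s, ⟨t, ⟨s, s⟩⟩⟩, argument [[Zoe Rome] book] : s; result ⟨t, ⟨s, s⟩⟩.
[idea [[Mia Kai] [[Zoe Rome] book]]]: ⟨s, s⟩ and ⟨t, ⟨s, s⟩⟩ cannot combine by function application — type clash.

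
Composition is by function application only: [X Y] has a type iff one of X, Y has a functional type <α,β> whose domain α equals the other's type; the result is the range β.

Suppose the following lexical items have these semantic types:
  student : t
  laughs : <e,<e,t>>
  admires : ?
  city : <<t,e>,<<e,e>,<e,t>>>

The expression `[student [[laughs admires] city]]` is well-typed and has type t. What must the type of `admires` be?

<<e,<e,t>>,<<<t,e>,<<e,e>,<e,t>>>,<t,t>>>

For [student [[laughs admires] city]] to have type t with student of type t, [[laughs admires] city] must be the function: [[laughs admires] city] : <t,t>.
For [[laughs admires] city] to have type <t,t> with city of type <<t,e>,<<e,e>,<e,t>>>, [laughs admires] must be the function: [laughs admires] : <<<t,e>,<<e,e>,<e,t>>>,<t,t>>.
For [laughs admires] to have type <<<t,e>,<<e,e>,<e,t>>>,<t,t>> with laughs of type <e,<e,t>>, admires must be the function: admires : <<e,<e,t>>,<<<t,e>,<<e,e>,<e,t>>>,<t,t>>>.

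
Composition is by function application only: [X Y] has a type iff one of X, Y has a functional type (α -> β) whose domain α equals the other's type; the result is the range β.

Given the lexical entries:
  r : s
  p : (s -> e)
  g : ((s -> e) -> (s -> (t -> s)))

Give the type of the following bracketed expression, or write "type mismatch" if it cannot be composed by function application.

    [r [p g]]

(t -> s)

[p g] — g of type ((s -> e) -> (s -> (t -> s))) combines with p of type (s -> e): type (s -> (t -> s)).
[r [p g]] — [p g] of type (s -> (t -> s)) combines with r of type s: type (t -> s).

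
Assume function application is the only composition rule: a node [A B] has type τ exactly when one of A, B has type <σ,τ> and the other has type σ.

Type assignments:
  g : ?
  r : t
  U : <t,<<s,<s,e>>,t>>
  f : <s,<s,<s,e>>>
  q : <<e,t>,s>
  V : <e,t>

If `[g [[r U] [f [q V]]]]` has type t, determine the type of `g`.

<t,t>

For [g [[r U] [f [q V]]]] to have type t with [[r U] [f [q V]]] of type t, g must be the function: g : <t,t>.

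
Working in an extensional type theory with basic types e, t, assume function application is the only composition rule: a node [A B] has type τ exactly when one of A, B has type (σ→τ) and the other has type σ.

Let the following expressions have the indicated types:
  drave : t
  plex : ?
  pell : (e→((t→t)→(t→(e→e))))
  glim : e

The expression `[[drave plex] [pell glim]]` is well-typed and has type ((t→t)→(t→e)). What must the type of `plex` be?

For [[drave plex] [pell glim]] to have type ((t→t)→(t→e)) with [pell glim] of type ((t→t)→(t→(e→e))), [drave plex] must be the function: [drave plex] : (((t→t)→(t→(e→e)))→((t→t)→(t→e))).
For [drave plex] to have type (((t→t)→(t→(e→e)))→((t→t)→(t→e))) with drave of type t, plex must be the function: plex : (t→(((t→t)→(t→(e→e)))→((t→t)→(t→e)))).

(t→(((t→t)→(t→(e→e)))→((t→t)→(t→e))))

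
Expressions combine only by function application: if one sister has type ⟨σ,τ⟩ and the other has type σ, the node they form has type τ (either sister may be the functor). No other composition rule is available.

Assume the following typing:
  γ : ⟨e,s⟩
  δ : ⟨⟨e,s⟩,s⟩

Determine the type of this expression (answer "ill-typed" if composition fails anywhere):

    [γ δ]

s

[γ δ]: functor δ : ⟨⟨e,s⟩,s⟩, argument γ : ⟨e,s⟩; result s.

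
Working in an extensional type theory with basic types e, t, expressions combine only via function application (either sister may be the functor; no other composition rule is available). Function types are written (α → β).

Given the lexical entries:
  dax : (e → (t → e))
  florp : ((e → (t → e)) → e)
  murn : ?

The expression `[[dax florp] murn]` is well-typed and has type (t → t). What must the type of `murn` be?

For [[dax florp] murn] to have type (t → t) with [dax florp] of type e, murn must be the function: murn : (e → (t → t)).

(e → (t → t))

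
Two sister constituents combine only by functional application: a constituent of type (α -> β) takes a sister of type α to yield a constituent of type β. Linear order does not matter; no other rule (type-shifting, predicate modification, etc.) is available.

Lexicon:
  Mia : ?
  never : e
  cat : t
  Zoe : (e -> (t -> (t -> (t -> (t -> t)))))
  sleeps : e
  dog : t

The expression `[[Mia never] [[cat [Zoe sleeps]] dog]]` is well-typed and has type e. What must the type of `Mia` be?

(e -> ((t -> (t -> t)) -> e))

At [[Mia never] [[cat [Zoe sleeps]] dog]] (required: e): [[cat [Zoe sleeps]] dog] is (t -> (t -> t)), which is not a function with range e; hence [Mia never] is the functor — type ((t -> (t -> t)) -> e).
At [Mia never] (required: ((t -> (t -> t)) -> e)): never is e, which is not a function with range ((t -> (t -> t)) -> e); hence Mia is the functor — type (e -> ((t -> (t -> t)) -> e)).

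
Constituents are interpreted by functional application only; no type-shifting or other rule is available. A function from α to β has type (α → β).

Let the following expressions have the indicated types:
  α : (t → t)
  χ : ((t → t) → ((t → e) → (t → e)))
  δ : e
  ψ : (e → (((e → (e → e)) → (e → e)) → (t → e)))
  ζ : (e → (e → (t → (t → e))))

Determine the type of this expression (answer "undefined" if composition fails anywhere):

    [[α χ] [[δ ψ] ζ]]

undefined

[α χ] — χ of type ((t → t) → ((t → e) → (t → e))) combines with α of type (t → t): type ((t → e) → (t → e)).
[δ ψ] — ψ of type (e → (((e → (e → e)) → (e → e)) → (t → e))) combines with δ of type e: type (((e → (e → e)) → (e → e)) → (t → e)).
[[δ ψ] ζ]: (((e → (e → e)) → (e → e)) → (t → e)) with (e → (e → (t → (t → e)))) — neither is a function whose domain matches the other; composition fails here.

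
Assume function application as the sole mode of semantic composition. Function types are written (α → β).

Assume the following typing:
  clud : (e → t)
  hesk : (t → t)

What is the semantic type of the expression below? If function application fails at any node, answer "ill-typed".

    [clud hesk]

[clud hesk]: (e → t) and (t → t) cannot combine by function application — type clash.

ill-typed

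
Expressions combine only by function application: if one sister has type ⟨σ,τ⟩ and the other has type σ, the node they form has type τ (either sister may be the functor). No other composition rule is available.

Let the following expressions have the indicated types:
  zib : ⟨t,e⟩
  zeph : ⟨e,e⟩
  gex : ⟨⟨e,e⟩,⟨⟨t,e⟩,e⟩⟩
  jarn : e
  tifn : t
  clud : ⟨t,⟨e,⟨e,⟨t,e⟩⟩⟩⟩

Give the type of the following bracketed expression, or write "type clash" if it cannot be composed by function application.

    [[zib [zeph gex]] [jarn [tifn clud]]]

⟨t,e⟩

[zeph gex]: ⟨⟨e,e⟩,⟨⟨t,e⟩,e⟩⟩ applied to ⟨e,e⟩ yields ⟨⟨t,e⟩,e⟩.
[zib [zeph gex]]: ⟨⟨t,e⟩,e⟩ applied to ⟨t,e⟩ yields e.
[tifn clud]: ⟨t,⟨e,⟨e,⟨t,e⟩⟩⟩⟩ applied to t yields ⟨e,⟨e,⟨t,e⟩⟩⟩.
[jarn [tifn clud]]: ⟨e,⟨e,⟨t,e⟩⟩⟩ applied to e yields ⟨e,⟨t,e⟩⟩.
[[zib [zeph gex]] [jarn [tifn clud]]]: ⟨e,⟨t,e⟩⟩ applied to e yields ⟨t,e⟩.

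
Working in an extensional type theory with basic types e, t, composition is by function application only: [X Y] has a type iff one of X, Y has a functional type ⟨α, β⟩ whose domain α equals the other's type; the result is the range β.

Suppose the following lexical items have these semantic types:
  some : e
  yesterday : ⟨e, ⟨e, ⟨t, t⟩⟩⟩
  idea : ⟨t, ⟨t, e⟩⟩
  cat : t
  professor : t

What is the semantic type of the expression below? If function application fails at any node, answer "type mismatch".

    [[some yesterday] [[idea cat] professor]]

⟨t, t⟩

At [some yesterday], yesterday : ⟨e, ⟨e, ⟨t, t⟩⟩⟩ takes some : e, giving ⟨e, ⟨t, t⟩⟩.
At [idea cat], idea : ⟨t, ⟨t, e⟩⟩ takes cat : t, giving ⟨t, e⟩.
At [[idea cat] professor], [idea cat] : ⟨t, e⟩ takes professor : t, giving e.
At [[some yesterday] [[idea cat] professor]], [some yesterday] : ⟨e, ⟨t, t⟩⟩ takes [[idea cat] professor] : e, giving ⟨t, t⟩.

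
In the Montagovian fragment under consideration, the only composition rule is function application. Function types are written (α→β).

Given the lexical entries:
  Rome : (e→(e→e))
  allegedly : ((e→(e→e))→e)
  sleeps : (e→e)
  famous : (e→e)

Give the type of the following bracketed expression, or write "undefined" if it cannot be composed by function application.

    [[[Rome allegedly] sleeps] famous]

[Rome allegedly]: functor allegedly : ((e→(e→e))→e), argument Rome : (e→(e→e)); result e.
[[Rome allegedly] sleeps]: functor sleeps : (e→e), argument [Rome allegedly] : e; result e.
[[[Rome allegedly] sleeps] famous]: functor famous : (e→e), argument [[Rome allegedly] sleeps] : e; result e.

e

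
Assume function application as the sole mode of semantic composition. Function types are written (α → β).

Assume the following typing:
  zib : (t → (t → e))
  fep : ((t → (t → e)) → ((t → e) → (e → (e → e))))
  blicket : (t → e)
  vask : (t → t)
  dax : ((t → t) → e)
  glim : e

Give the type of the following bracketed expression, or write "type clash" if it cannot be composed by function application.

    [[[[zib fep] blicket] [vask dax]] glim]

e

[zib fep]: ((t → (t → e)) → ((t → e) → (e → (e → e)))) applied to (t → (t → e)) yields ((t → e) → (e → (e → e))).
[[zib fep] blicket]: ((t → e) → (e → (e → e))) applied to (t → e) yields (e → (e → e)).
[vask dax]: ((t → t) → e) applied to (t → t) yields e.
[[[zib fep] blicket] [vask dax]]: (e → (e → e)) applied to e yields (e → e).
[[[[zib fep] blicket] [vask dax]] glim]: (e → e) applied to e yields e.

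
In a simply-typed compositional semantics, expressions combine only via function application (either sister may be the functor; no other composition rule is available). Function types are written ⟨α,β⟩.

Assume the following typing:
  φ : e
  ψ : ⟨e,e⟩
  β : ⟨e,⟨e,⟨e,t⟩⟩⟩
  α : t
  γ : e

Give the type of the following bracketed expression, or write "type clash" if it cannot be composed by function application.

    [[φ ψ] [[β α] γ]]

type clash

[φ ψ]: functor ψ : ⟨e,e⟩, argument φ : e; result e.
At [β α]: neither ⟨e,⟨e,⟨e,t⟩⟩⟩ nor t can take the other as argument; the node is ill-typed.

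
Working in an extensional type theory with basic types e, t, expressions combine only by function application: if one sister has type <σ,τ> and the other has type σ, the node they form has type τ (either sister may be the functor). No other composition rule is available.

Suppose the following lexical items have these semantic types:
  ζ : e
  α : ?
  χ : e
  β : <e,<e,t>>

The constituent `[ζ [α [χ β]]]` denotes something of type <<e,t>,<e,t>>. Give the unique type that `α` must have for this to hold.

<<e,t>,<e,<<e,t>,<e,t>>>>

For [ζ [α [χ β]]] to have type <<e,t>,<e,t>> with ζ of type e, [α [χ β]] must be the function: [α [χ β]] : <e,<<e,t>,<e,t>>>.
For [α [χ β]] to have type <e,<<e,t>,<e,t>>> with [χ β] of type <e,t>, α must be the function: α : <<e,t>,<e,<<e,t>,<e,t>>>>.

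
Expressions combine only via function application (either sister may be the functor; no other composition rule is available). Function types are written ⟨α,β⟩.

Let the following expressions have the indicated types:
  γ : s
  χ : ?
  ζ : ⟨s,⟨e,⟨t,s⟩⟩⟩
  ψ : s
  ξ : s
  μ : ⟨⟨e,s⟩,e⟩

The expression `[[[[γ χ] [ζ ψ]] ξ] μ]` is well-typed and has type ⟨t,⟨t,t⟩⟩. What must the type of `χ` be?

At [[[[γ χ] [ζ ψ]] ξ] μ] (required: ⟨t,⟨t,t⟩⟩): μ is ⟨⟨e,s⟩,e⟩, which is not a function with range ⟨t,⟨t,t⟩⟩; hence [[[γ χ] [ζ ψ]] ξ] is the functor — type ⟨⟨⟨e,s⟩,e⟩,⟨t,⟨t,t⟩⟩⟩.
At [[[γ χ] [ζ ψ]] ξ] (required: ⟨⟨⟨e,s⟩,e⟩,⟨t,⟨t,t⟩⟩⟩): ξ is s, which is not a function with range ⟨⟨⟨e,s⟩,e⟩,⟨t,⟨t,t⟩⟩⟩; hence [[γ χ] [ζ ψ]] is the functor — type ⟨s,⟨⟨⟨e,s⟩,e⟩,⟨t,⟨t,t⟩⟩⟩⟩.
At [[γ χ] [ζ ψ]] (required: ⟨s,⟨⟨⟨e,s⟩,e⟩,⟨t,⟨t,t⟩⟩⟩⟩): [ζ ψ] is ⟨e,⟨t,s⟩⟩, which is not a function with range ⟨s,⟨⟨⟨e,s⟩,e⟩,⟨t,⟨t,t⟩⟩⟩⟩; hence [γ χ] is the functor — type ⟨⟨e,⟨t,s⟩⟩,⟨s,⟨⟨⟨e,s⟩,e⟩,⟨t,⟨t,t⟩⟩⟩⟩⟩.
At [γ χ] (required: ⟨⟨e,⟨t,s⟩⟩,⟨s,⟨⟨⟨e,s⟩,e⟩,⟨t,⟨t,t⟩⟩⟩⟩⟩): γ is s, which is not a function with range ⟨⟨e,⟨t,s⟩⟩,⟨s,⟨⟨⟨e,s⟩,e⟩,⟨t,⟨t,t⟩⟩⟩⟩⟩; hence χ is the functor — type ⟨s,⟨⟨e,⟨t,s⟩⟩,⟨s,⟨⟨⟨e,s⟩,e⟩,⟨t,⟨t,t⟩⟩⟩⟩⟩⟩.

⟨s,⟨⟨e,⟨t,s⟩⟩,⟨s,⟨⟨⟨e,s⟩,e⟩,⟨t,⟨t,t⟩⟩⟩⟩⟩⟩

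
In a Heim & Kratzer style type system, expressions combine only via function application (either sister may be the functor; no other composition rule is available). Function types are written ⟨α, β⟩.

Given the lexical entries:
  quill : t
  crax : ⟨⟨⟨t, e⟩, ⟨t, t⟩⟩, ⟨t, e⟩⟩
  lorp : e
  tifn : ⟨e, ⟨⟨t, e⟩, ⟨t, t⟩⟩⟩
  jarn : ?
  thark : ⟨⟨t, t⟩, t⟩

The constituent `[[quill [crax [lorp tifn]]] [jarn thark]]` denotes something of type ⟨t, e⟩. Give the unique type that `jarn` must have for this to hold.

⟨⟨⟨t, t⟩, t⟩, ⟨e, ⟨t, e⟩⟩⟩

[[quill [crax [lorp tifn]]] [jarn thark]] must have type ⟨t, e⟩. The sister [quill [crax [lorp tifn]]] has type e; that is not a function onto ⟨t, e⟩, so [jarn thark] must be the functor, of type ⟨e, ⟨t, e⟩⟩.
[jarn thark] must have type ⟨e, ⟨t, e⟩⟩. The sister thark has type ⟨⟨t, t⟩, t⟩; that is not a function onto ⟨e, ⟨t, e⟩⟩, so jarn must be the functor, of type ⟨⟨⟨t, t⟩, t⟩, ⟨e, ⟨t, e⟩⟩⟩.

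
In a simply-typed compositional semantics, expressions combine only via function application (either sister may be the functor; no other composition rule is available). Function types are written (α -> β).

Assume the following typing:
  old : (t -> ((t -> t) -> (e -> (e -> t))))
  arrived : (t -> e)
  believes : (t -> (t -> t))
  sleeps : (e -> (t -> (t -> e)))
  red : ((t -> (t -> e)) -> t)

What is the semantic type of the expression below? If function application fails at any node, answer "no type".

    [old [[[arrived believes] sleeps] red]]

no type

At [arrived believes]: neither (t -> e) nor (t -> (t -> t)) can take the other as argument; the node is ill-typed.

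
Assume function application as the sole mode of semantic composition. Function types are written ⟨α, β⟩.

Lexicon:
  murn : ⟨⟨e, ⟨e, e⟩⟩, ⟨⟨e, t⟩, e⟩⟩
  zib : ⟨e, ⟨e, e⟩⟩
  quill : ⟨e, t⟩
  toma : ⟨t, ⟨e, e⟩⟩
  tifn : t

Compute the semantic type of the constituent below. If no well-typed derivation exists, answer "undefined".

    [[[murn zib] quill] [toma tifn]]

e

At [murn zib], murn : ⟨⟨e, ⟨e, e⟩⟩, ⟨⟨e, t⟩, e⟩⟩ takes zib : ⟨e, ⟨e, e⟩⟩, giving ⟨⟨e, t⟩, e⟩.
At [[murn zib] quill], [murn zib] : ⟨⟨e, t⟩, e⟩ takes quill : ⟨e, t⟩, giving e.
At [toma tifn], toma : ⟨t, ⟨e, e⟩⟩ takes tifn : t, giving ⟨e, e⟩.
At [[[murn zib] quill] [toma tifn]], [toma tifn] : ⟨e, e⟩ takes [[murn zib] quill] : e, giving e.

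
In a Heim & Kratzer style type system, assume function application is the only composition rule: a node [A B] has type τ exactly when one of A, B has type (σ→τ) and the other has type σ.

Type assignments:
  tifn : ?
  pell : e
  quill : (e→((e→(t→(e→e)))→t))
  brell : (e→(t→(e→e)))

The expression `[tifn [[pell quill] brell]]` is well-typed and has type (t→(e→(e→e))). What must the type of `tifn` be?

At [tifn [[pell quill] brell]] (required: (t→(e→(e→e)))): [[pell quill] brell] is t, which is not a function with range (t→(e→(e→e))); hence tifn is the functor — type (t→(t→(e→(e→e)))).

(t→(t→(e→(e→e))))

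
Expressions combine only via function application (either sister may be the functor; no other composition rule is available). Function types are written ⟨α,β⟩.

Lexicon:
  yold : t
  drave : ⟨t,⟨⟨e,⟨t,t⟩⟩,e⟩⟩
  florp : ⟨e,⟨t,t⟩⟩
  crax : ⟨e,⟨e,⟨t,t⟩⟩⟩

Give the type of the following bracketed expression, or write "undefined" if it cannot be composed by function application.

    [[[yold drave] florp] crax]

⟨e,⟨t,t⟩⟩

[yold drave]: ⟨t,⟨⟨e,⟨t,t⟩⟩,e⟩⟩ applied to t yields ⟨⟨e,⟨t,t⟩⟩,e⟩.
[[yold drave] florp]: ⟨⟨e,⟨t,t⟩⟩,e⟩ applied to ⟨e,⟨t,t⟩⟩ yields e.
[[[yold drave] florp] crax]: ⟨e,⟨e,⟨t,t⟩⟩⟩ applied to e yields ⟨e,⟨t,t⟩⟩.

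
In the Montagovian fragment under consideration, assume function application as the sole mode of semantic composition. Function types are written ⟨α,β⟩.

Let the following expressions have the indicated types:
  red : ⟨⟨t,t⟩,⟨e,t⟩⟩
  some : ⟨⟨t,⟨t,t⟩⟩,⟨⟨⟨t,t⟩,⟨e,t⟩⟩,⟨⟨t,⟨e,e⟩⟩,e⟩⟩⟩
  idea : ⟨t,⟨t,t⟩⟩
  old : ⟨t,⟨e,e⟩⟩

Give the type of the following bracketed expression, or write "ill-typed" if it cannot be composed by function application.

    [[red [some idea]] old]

e

At [some idea], some : ⟨⟨t,⟨t,t⟩⟩,⟨⟨⟨t,t⟩,⟨e,t⟩⟩,⟨⟨t,⟨e,e⟩⟩,e⟩⟩⟩ takes idea : ⟨t,⟨t,t⟩⟩, giving ⟨⟨⟨t,t⟩,⟨e,t⟩⟩,⟨⟨t,⟨e,e⟩⟩,e⟩⟩.
At [red [some idea]], [some idea] : ⟨⟨⟨t,t⟩,⟨e,t⟩⟩,⟨⟨t,⟨e,e⟩⟩,e⟩⟩ takes red : ⟨⟨t,t⟩,⟨e,t⟩⟩, giving ⟨⟨t,⟨e,e⟩⟩,e⟩.
At [[red [some idea]] old], [red [some idea]] : ⟨⟨t,⟨e,e⟩⟩,e⟩ takes old : ⟨t,⟨e,e⟩⟩, giving e.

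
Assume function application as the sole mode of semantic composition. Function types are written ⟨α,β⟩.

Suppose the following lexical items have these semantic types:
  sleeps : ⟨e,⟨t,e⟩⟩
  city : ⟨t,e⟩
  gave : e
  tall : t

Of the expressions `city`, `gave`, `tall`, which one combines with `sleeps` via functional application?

gave

city : ⟨t,e⟩ — no; sleeps wants e, and city wants t.
gave — combines: sleeps : ⟨e,⟨t,e⟩⟩ takes gave : e as argument, giving ⟨t,e⟩.
tall : t — no; sleeps wants e, and tall wants nothing (atomic).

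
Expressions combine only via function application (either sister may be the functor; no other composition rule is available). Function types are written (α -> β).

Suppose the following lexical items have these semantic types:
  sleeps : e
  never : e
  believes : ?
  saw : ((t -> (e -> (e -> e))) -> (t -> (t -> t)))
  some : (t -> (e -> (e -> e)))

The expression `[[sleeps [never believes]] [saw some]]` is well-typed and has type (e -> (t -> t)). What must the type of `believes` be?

[[sleeps [never believes]] [saw some]] must have type (e -> (t -> t)). The sister [saw some] has type (t -> (t -> t)); that is not a function onto (e -> (t -> t)), so [sleeps [never believes]] must be the functor, of type ((t -> (t -> t)) -> (e -> (t -> t))).
[sleeps [never believes]] must have type ((t -> (t -> t)) -> (e -> (t -> t))). The sister sleeps has type e; that is not a function onto ((t -> (t -> t)) -> (e -> (t -> t))), so [never believes] must be the functor, of type (e -> ((t -> (t -> t)) -> (e -> (t -> t)))).
[never believes] must have type (e -> ((t -> (t -> t)) -> (e -> (t -> t)))). The sister never has type e; that is not a function onto (e -> ((t -> (t -> t)) -> (e -> (t -> t)))), so believes must be the functor, of type (e -> (e -> ((t -> (t -> t)) -> (e -> (t -> t))))).

(e -> (e -> ((t -> (t -> t)) -> (e -> (t -> t)))))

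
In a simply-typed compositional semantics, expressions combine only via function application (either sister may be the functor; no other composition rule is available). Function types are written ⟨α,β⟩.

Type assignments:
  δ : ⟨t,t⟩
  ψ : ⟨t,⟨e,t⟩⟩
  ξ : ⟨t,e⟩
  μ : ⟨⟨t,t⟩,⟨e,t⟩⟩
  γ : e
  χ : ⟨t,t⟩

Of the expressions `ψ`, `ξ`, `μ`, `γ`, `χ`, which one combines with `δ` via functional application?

μ

ψ : ⟨t,⟨e,t⟩⟩ — no; δ wants t, and ψ wants t.
ξ : ⟨t,e⟩ — no; δ wants t, and ξ wants t.
μ — combines: μ : ⟨⟨t,t⟩,⟨e,t⟩⟩ takes δ : ⟨t,t⟩ as argument, giving ⟨e,t⟩.
γ : e — no; δ wants t, and γ wants nothing (atomic).
χ : ⟨t,t⟩ — no; δ wants t, and χ wants t.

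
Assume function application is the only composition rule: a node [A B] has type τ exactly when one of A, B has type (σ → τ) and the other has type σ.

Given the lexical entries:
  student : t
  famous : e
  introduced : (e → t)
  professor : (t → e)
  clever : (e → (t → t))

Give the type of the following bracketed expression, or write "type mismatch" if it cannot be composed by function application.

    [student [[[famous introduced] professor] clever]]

t

[famous introduced] — introduced of type (e → t) combines with famous of type e: type t.
[[famous introduced] professor] — professor of type (t → e) combines with [famous introduced] of type t: type e.
[[[famous introduced] professor] clever] — clever of type (e → (t → t)) combines with [[famous introduced] professor] of type e: type (t → t).
[student [[[famous introduced] professor] clever]] — [[[famous introduced] professor] clever] of type (t → t) combines with student of type t: type t.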